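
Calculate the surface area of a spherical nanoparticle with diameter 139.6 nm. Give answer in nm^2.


Radius r = 139.6/2 = 69.8 nm
Surface area SA = 4 * pi * r^2
SA = 4 * pi * (69.8)^2
SA = 61223.86 nm^2

61223.86


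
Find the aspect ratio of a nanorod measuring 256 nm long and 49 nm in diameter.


Aspect ratio AR = length / diameter
AR = 256 / 49
AR = 5.22

5.22


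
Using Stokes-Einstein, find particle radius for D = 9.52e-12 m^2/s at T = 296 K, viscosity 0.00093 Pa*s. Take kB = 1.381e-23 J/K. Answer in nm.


Stokes-Einstein: R = kB*T / (6*pi*eta*D)
R = 1.381e-23 * 296 / (6 * pi * 0.00093 * 9.52e-12)
R = 2.44943e-08 m = 24.49 nm

24.49


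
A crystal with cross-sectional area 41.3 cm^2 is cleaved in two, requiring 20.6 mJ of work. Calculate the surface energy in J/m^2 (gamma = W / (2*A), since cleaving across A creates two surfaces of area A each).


Convert: A = 41.3 cm^2 = 0.00413 m^2, W = 20.6 mJ = 0.0206 J
Cleaving exposes two faces of area A, so total new surface = 2*A and gamma = W / (2*A)
gamma = 0.0206 / (2 * 0.00413)
gamma = 2.494 J/m^2

2.494


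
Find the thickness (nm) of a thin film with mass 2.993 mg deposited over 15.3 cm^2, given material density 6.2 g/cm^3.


Convert: m = 2.993 mg = 2.9930e-06 kg, A = 15.3 cm^2 = 1.5300e-03 m^2, rho = 6.2 g/cm^3 = 6200 kg/m^3
t = m / (A * rho)
t = 2.9930e-06 / (1.5300e-03 * 6200)
t = 3.1552e-07 m = 315.5 nm

315.5


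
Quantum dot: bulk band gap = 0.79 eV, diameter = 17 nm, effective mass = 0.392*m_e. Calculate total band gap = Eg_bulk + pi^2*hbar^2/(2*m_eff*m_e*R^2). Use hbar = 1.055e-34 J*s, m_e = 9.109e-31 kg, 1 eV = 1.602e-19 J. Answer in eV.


Radius R = 17/2 nm = 8.5e-09 m
Confinement energy dE = pi^2 * hbar^2 / (2 * m_eff * m_e * R^2)
dE = pi^2 * (1.055e-34)^2 / (2 * 0.392 * 9.109e-31 * (8.5e-09)^2) J, divided by 1.602e-19 J/eV
dE = 0.0133 eV
Total band gap = E_g(bulk) + dE = 0.79 + 0.0133 = 0.8033 eV

0.8033


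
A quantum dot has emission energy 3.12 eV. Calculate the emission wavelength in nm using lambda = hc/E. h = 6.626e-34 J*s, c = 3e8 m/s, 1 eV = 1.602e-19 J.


Convert energy: E = 3.12 eV = 3.12 * 1.602e-19 = 4.99824e-19 J
lambda = h*c / E = 6.626e-34 * 3e8 / 4.99824e-19
lambda = 3.977e-07 m = 397.7 nm

397.7


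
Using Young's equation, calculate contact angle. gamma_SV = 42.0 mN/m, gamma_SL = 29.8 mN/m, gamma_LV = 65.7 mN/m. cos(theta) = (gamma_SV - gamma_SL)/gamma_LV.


cos(theta) = (gamma_SV - gamma_SL) / gamma_LV
cos(theta) = (42.0 - 29.8) / 65.7
cos(theta) = 0.185693
theta = arccos(0.185693) = 79.3 degrees

79.3


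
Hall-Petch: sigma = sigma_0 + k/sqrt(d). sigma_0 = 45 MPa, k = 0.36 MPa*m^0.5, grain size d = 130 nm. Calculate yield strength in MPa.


d = 130 nm = 1.3e-07 m
sqrt(d) = 0.0003605551
Hall-Petch contribution = k / sqrt(d) = 0.36 / 0.0003605551 = 998.5 MPa
sigma = sigma_0 + k/sqrt(d) = 45 + 998.5 = 1043.5 MPa

1043.5


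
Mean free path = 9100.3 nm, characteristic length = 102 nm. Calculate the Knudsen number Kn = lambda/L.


Knudsen number Kn = lambda / L
Kn = 9100.3 / 102
Kn = 89.2186

89.2186


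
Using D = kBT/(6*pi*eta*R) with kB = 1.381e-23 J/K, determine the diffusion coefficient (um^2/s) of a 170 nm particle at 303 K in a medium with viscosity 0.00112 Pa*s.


Radius R = 170/2 = 85 nm = 8.5e-08 m
D = kB*T / (6*pi*eta*R)
D = 1.381e-23 * 303 / (6 * pi * 0.00112 * 8.5e-08)
D = 2.33184e-12 m^2/s = 2.332 um^2/s

2.332


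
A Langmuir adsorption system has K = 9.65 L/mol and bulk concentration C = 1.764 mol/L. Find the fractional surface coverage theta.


Langmuir isotherm: theta = K*C / (1 + K*C)
K*C = 9.65 * 1.764 = 17.0226
theta = 17.0226 / (1 + 17.0226) = 17.0226 / 18.0226
theta = 0.9445

0.9445


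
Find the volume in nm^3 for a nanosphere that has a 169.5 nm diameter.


Radius r = 169.5/2 = 84.75 nm
Volume V = (4/3) * pi * r^3
V = (4/3) * pi * (84.75)^3
V = 2549809.47 nm^3

2549809.47


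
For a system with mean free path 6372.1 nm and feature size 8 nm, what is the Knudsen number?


Knudsen number Kn = lambda / L
Kn = 6372.1 / 8
Kn = 796.5125

796.5125


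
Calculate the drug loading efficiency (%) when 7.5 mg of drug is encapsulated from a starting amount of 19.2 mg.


Drug loading efficiency = (drug loaded / drug initial) * 100
DLE = 7.5 / 19.2 * 100
DLE = 0.3906 * 100
DLE = 39.06%

39.06


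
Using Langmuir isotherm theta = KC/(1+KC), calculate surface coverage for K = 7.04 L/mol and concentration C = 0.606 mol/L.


Langmuir isotherm: theta = K*C / (1 + K*C)
K*C = 7.04 * 0.606 = 4.26624
theta = 4.26624 / (1 + 4.26624) = 4.26624 / 5.26624
theta = 0.8101

0.8101


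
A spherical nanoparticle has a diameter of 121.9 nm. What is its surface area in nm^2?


Radius r = 121.9/2 = 60.95 nm
Surface area SA = 4 * pi * r^2
SA = 4 * pi * (60.95)^2
SA = 46682.84 nm^2

46682.84


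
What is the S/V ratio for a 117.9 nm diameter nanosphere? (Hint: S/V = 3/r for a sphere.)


Radius r = 117.9/2 = 58.95 nm
S/V = 3 / r = 3 / 58.95
S/V = 0.0509 nm^-1

0.0509


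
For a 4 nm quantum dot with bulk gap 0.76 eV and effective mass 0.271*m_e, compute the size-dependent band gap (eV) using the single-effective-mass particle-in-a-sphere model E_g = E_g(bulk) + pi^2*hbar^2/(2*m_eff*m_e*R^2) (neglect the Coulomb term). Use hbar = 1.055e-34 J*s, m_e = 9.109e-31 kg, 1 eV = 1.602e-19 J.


Radius R = 4/2 nm = 2e-09 m
Confinement energy dE = pi^2 * hbar^2 / (2 * m_eff * m_e * R^2)
dE = pi^2 * (1.055e-34)^2 / (2 * 0.271 * 9.109e-31 * (2e-09)^2) J, divided by 1.602e-19 J/eV
dE = 0.3472 eV
Total band gap = E_g(bulk) + dE = 0.76 + 0.3472 = 1.1072 eV

1.1072


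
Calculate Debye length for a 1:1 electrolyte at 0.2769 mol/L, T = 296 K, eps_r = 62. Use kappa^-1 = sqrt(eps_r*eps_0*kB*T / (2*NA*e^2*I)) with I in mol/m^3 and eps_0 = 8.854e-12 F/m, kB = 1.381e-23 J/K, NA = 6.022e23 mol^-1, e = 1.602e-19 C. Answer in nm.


Ionic strength I = 0.2769 * 1^2 * 1000 = 276.9 mol/m^3
kappa^-1 = sqrt(62 * 8.854e-12 * 1.381e-23 * 296 / (2 * 6.022e23 * (1.602e-19)^2 * 276.9))
kappa^-1 = 0.512 nm

0.512


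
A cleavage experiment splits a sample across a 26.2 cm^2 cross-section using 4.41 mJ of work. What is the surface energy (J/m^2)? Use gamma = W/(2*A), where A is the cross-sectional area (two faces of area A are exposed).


Convert: A = 26.2 cm^2 = 0.00262 m^2, W = 4.41 mJ = 0.00441 J
Cleaving exposes two faces of area A, so total new surface = 2*A and gamma = W / (2*A)
gamma = 0.00441 / (2 * 0.00262)
gamma = 0.842 J/m^2

0.842


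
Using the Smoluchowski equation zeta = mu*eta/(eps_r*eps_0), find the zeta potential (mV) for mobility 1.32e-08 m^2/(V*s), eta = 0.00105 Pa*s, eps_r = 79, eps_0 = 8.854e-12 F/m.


Smoluchowski equation: zeta = mu * eta / (eps_r * eps_0)
zeta = 1.32e-08 * 0.00105 / (79 * 8.854e-12)
zeta = 0.019815 V = 19.82 mV

19.82


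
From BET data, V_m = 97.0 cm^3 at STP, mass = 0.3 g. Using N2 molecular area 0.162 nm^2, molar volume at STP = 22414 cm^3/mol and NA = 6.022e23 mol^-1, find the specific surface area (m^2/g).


Number of moles in monolayer = V_m / 22414 = 97.0 / 22414 = 0.00432765
Number of molecules = moles * NA = 0.00432765 * 6.022e23
SA = molecules * sigma / mass
SA = (97.0 / 22414) * 6.022e23 * 0.162e-18 / 0.3
SA = 1407.3 m^2/g

1407.3


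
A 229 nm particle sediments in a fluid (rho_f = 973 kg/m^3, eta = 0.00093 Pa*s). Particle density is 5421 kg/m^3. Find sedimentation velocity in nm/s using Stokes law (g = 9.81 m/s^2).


Radius R = 229/2 nm = 1.145e-07 m
Density difference = 5421 - 973 = 4448 kg/m^3
v = 2 * R^2 * (rho_p - rho_f) * g / (9 * eta)
v = 2 * (1.145e-07)^2 * 4448 * 9.81 / (9 * 0.00093)
v = 1.36694e-07 m/s = 136.694 nm/s

136.694


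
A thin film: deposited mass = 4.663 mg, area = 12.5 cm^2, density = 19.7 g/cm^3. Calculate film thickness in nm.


Convert: m = 4.663 mg = 4.6630e-06 kg, A = 12.5 cm^2 = 1.2500e-03 m^2, rho = 19.7 g/cm^3 = 19700 kg/m^3
t = m / (A * rho)
t = 4.6630e-06 / (1.2500e-03 * 19700)
t = 1.8936e-07 m = 189.4 nm

189.4


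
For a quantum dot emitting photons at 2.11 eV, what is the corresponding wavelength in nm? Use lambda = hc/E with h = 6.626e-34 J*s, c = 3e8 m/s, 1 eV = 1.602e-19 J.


Convert energy: E = 2.11 eV = 2.11 * 1.602e-19 = 3.38022e-19 J
lambda = h*c / E = 6.626e-34 * 3e8 / 3.38022e-19
lambda = 5.88068e-07 m = 588.1 nm

588.1


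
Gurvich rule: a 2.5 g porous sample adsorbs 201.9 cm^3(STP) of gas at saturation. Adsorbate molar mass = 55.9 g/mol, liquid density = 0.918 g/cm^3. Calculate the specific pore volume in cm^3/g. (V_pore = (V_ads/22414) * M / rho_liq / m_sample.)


Moles adsorbed n = V_ads / 22414 = 201.9 / 22414 = 9.007763e-03 mol
Liquid volume V_liq = n * M / rho_liq = 9.007763e-03 * 55.9 / 0.918 = 0.54851 cm^3
Specific pore volume V_pore = V_liq / m_sample = 0.54851 / 2.5
V_pore = 0.2194 cm^3/g

0.2194


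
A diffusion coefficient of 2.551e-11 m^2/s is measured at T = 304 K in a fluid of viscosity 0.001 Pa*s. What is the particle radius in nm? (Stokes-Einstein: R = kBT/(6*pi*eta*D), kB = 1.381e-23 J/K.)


Stokes-Einstein: R = kB*T / (6*pi*eta*D)
R = 1.381e-23 * 304 / (6 * pi * 0.001 * 2.551e-11)
R = 8.73083e-09 m = 8.73 nm

8.73


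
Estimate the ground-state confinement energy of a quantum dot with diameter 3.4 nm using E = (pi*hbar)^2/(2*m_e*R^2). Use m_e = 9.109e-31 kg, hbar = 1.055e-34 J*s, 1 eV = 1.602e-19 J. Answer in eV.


Radius R = 3.4/2 = 1.7 nm = 1.7e-09 m
E = (pi * 1.055e-34)^2 / (2 * 9.109e-31 * (1.7e-09)^2)
E(J) = 2.08644e-20
E = E(J) / 1.602e-19 = 0.1302 eV

0.1302


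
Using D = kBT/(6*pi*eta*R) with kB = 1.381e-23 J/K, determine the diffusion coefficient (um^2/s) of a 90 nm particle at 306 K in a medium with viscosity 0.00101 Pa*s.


Radius R = 90/2 = 45 nm = 4.5e-08 m
D = kB*T / (6*pi*eta*R)
D = 1.381e-23 * 306 / (6 * pi * 0.00101 * 4.5e-08)
D = 4.93265e-12 m^2/s = 4.933 um^2/s

4.933


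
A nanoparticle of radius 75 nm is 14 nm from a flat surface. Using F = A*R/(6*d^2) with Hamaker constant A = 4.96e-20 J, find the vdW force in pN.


Convert to SI: R = 75 nm = 7.5e-08 m, d = 14 nm = 1.4e-08 m
F = A * R / (6 * d^2)
F = 4.96e-20 * 7.5e-08 / (6 * (1.4e-08)^2)
F = 3.16327e-12 N = 3.163 pN

3.163


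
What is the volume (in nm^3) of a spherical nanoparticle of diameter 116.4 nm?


Radius r = 116.4/2 = 58.2 nm
Volume V = (4/3) * pi * r^3
V = (4/3) * pi * (58.2)^3
V = 825767.08 nm^3

825767.08


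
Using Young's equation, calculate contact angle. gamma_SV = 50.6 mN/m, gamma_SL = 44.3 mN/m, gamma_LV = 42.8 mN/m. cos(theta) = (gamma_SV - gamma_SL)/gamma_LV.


cos(theta) = (gamma_SV - gamma_SL) / gamma_LV
cos(theta) = (50.6 - 44.3) / 42.8
cos(theta) = 0.147196
theta = arccos(0.147196) = 81.54 degrees

81.54


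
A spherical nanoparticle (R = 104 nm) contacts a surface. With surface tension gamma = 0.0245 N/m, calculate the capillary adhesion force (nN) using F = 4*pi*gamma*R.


Convert radius: R = 104 nm = 1.04e-07 m
F = 4 * pi * gamma * R
F = 4 * pi * 0.0245 * 1.04e-07
F = 3.20191e-08 N = 32.0191 nN

32.0191


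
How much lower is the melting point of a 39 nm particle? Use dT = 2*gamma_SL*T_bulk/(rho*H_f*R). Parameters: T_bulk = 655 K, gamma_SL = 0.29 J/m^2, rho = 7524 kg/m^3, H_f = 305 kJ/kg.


Radius R = 39/2 = 19.5 nm = 1.95e-08 m
Convert H_f = 305 kJ/kg = 305000 J/kg
dT = 2 * gamma_SL * T_bulk / (rho * H_f * R)
dT = 2 * 0.29 * 655 / (7524 * 305000 * 1.95e-08)
dT = 8.5 K

8.5


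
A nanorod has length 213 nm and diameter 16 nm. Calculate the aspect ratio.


Aspect ratio AR = length / diameter
AR = 213 / 16
AR = 13.31

13.31


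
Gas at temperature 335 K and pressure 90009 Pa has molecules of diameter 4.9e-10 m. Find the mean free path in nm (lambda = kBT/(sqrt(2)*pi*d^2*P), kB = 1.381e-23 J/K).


Mean free path: lambda = kB*T / (sqrt(2) * pi * d^2 * P)
lambda = 1.381e-23 * 335 / (sqrt(2) * pi * (4.9e-10)^2 * 90009)
lambda = 4.81832e-08 m
lambda = 48.18 nm

48.18


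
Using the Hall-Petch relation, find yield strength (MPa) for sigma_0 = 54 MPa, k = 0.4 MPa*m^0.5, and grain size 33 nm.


d = 33 nm = 3.3e-08 m
sqrt(d) = 0.000181659
Hall-Petch contribution = k / sqrt(d) = 0.4 / 0.000181659 = 2201.9 MPa
sigma = sigma_0 + k/sqrt(d) = 54 + 2201.9 = 2255.9 MPa

2255.9


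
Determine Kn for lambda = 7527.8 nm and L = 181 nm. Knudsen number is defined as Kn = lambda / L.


Knudsen number Kn = lambda / L
Kn = 7527.8 / 181
Kn = 41.5901

41.5901


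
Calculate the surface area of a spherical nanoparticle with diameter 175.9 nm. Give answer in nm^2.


Radius r = 175.9/2 = 87.95 nm
Surface area SA = 4 * pi * r^2
SA = 4 * pi * (87.95)^2
SA = 97203.42 nm^2

97203.42


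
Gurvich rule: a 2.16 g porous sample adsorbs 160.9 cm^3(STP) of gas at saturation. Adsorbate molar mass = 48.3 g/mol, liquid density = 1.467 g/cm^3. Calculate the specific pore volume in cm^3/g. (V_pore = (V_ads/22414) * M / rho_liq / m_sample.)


Moles adsorbed n = V_ads / 22414 = 160.9 / 22414 = 7.178549e-03 mol
Liquid volume V_liq = n * M / rho_liq = 7.178549e-03 * 48.3 / 1.467 = 0.23635 cm^3
Specific pore volume V_pore = V_liq / m_sample = 0.23635 / 2.16
V_pore = 0.1094 cm^3/g

0.1094


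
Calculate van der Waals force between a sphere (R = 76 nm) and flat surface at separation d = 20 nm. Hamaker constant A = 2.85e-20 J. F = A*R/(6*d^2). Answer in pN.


Convert to SI: R = 76 nm = 7.6e-08 m, d = 20 nm = 2e-08 m
F = A * R / (6 * d^2)
F = 2.85e-20 * 7.6e-08 / (6 * (2e-08)^2)
F = 9.025e-13 N = 0.902 pN

0.902


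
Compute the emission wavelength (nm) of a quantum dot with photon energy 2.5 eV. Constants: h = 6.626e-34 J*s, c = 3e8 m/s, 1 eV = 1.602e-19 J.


Convert energy: E = 2.5 eV = 2.5 * 1.602e-19 = 4.005e-19 J
lambda = h*c / E = 6.626e-34 * 3e8 / 4.005e-19
lambda = 4.9633e-07 m = 496.3 nm

496.3


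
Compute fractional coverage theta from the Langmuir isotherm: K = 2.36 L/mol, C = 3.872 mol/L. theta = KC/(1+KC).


Langmuir isotherm: theta = K*C / (1 + K*C)
K*C = 2.36 * 3.872 = 9.13792
theta = 9.13792 / (1 + 9.13792) = 9.13792 / 10.13792
theta = 0.9014

0.9014


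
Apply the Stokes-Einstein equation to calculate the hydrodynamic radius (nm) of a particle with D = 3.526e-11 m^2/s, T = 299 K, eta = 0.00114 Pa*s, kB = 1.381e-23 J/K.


Stokes-Einstein: R = kB*T / (6*pi*eta*D)
R = 1.381e-23 * 299 / (6 * pi * 0.00114 * 3.526e-11)
R = 5.44975e-09 m = 5.45 nm

5.45


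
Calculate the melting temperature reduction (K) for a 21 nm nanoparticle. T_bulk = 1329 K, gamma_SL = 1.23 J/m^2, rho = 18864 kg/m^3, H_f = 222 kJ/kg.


Radius R = 21/2 = 10.5 nm = 1.05e-08 m
Convert H_f = 222 kJ/kg = 222000 J/kg
dT = 2 * gamma_SL * T_bulk / (rho * H_f * R)
dT = 2 * 1.23 * 1329 / (18864 * 222000 * 1.05e-08)
dT = 74.4 K

74.4


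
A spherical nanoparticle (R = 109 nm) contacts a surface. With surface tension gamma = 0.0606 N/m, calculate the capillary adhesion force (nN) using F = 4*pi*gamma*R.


Convert radius: R = 109 nm = 1.09e-07 m
F = 4 * pi * gamma * R
F = 4 * pi * 0.0606 * 1.09e-07
F = 8.30059e-08 N = 83.0059 nN

83.0059


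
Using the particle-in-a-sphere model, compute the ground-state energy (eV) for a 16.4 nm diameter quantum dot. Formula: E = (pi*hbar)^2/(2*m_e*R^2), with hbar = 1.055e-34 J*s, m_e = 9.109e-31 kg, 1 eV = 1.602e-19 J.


Radius R = 16.4/2 = 8.2 nm = 8.2e-09 m
E = (pi * 1.055e-34)^2 / (2 * 9.109e-31 * (8.2e-09)^2)
E(J) = 8.9676e-22
E = E(J) / 1.602e-19 = 0.0056 eV

0.0056


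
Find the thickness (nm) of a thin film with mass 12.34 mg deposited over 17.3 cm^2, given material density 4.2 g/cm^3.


Convert: m = 12.34 mg = 1.2340e-05 kg, A = 17.3 cm^2 = 1.7300e-03 m^2, rho = 4.2 g/cm^3 = 4200 kg/m^3
t = m / (A * rho)
t = 1.2340e-05 / (1.7300e-03 * 4200)
t = 1.6983e-06 m = 1698.3 nm

1698.3


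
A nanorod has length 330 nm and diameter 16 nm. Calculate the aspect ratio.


Aspect ratio AR = length / diameter
AR = 330 / 16
AR = 20.62

20.62


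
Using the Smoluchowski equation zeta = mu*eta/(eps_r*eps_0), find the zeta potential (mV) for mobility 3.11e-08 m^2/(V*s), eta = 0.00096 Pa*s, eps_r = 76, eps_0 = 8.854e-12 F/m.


Smoluchowski equation: zeta = mu * eta / (eps_r * eps_0)
zeta = 3.11e-08 * 0.00096 / (76 * 8.854e-12)
zeta = 0.044369 V = 44.37 mV

44.37


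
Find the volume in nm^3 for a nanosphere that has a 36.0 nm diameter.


Radius r = 36.0/2 = 18 nm
Volume V = (4/3) * pi * r^3
V = (4/3) * pi * (18)^3
V = 24429.02 nm^3

24429.02


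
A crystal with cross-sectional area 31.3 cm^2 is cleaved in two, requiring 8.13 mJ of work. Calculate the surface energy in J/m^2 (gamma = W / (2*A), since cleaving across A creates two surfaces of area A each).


Convert: A = 31.3 cm^2 = 0.00313 m^2, W = 8.13 mJ = 0.00813 J
Cleaving exposes two faces of area A, so total new surface = 2*A and gamma = W / (2*A)
gamma = 0.00813 / (2 * 0.00313)
gamma = 1.299 J/m^2

1.299


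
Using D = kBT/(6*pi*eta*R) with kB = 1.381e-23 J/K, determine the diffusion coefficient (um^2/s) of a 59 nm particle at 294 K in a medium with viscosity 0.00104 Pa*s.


Radius R = 59/2 = 29.5 nm = 2.95e-08 m
D = kB*T / (6*pi*eta*R)
D = 1.381e-23 * 294 / (6 * pi * 0.00104 * 2.95e-08)
D = 7.02077e-12 m^2/s = 7.021 um^2/s

7.021


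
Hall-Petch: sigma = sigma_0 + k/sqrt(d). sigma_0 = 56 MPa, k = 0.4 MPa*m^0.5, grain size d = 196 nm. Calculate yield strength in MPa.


d = 196 nm = 1.96e-07 m
sqrt(d) = 0.0004427189
Hall-Petch contribution = k / sqrt(d) = 0.4 / 0.0004427189 = 903.5 MPa
sigma = sigma_0 + k/sqrt(d) = 56 + 903.5 = 959.5 MPa

959.5


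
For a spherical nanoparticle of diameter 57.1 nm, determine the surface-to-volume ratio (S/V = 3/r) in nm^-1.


Radius r = 57.1/2 = 28.55 nm
S/V = 3 / r = 3 / 28.55
S/V = 0.1051 nm^-1

0.1051


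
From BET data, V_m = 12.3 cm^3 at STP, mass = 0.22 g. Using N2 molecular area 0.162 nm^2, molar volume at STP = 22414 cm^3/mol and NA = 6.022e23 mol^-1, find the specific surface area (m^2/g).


Number of moles in monolayer = V_m / 22414 = 12.3 / 22414 = 0.00054876
Number of molecules = moles * NA = 0.00054876 * 6.022e23
SA = molecules * sigma / mass
SA = (12.3 / 22414) * 6.022e23 * 0.162e-18 / 0.22
SA = 243.3 m^2/g

243.3


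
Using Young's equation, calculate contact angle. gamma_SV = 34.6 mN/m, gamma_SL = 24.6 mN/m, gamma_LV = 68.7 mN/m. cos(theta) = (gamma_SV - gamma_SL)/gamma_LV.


cos(theta) = (gamma_SV - gamma_SL) / gamma_LV
cos(theta) = (34.6 - 24.6) / 68.7
cos(theta) = 0.14556
theta = arccos(0.14556) = 81.63 degrees

81.63


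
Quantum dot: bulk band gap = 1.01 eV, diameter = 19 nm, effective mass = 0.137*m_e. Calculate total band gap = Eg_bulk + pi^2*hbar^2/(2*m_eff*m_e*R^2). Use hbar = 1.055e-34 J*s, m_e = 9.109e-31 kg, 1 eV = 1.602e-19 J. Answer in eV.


Radius R = 19/2 nm = 9.5e-09 m
Confinement energy dE = pi^2 * hbar^2 / (2 * m_eff * m_e * R^2)
dE = pi^2 * (1.055e-34)^2 / (2 * 0.137 * 9.109e-31 * (9.5e-09)^2) J, divided by 1.602e-19 J/eV
dE = 0.0304 eV
Total band gap = E_g(bulk) + dE = 1.01 + 0.0304 = 1.0404 eV

1.0404


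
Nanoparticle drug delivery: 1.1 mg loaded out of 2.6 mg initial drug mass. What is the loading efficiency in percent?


Drug loading efficiency = (drug loaded / drug initial) * 100
DLE = 1.1 / 2.6 * 100
DLE = 0.4231 * 100
DLE = 42.31%

42.31


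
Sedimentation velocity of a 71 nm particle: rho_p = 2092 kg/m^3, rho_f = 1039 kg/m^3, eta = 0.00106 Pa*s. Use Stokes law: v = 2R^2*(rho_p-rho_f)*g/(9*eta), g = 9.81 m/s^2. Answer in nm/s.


Radius R = 71/2 nm = 3.55e-08 m
Density difference = 2092 - 1039 = 1053 kg/m^3
v = 2 * R^2 * (rho_p - rho_f) * g / (9 * eta)
v = 2 * (3.55e-08)^2 * 1053 * 9.81 / (9 * 0.00106)
v = 2.7292e-09 m/s = 2.7292 nm/s

2.7292


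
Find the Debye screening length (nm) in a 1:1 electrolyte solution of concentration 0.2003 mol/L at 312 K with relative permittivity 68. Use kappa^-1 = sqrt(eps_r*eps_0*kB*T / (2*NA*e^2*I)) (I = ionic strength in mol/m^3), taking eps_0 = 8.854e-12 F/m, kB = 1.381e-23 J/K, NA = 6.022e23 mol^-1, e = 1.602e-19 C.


Ionic strength I = 0.2003 * 1^2 * 1000 = 200.3 mol/m^3
kappa^-1 = sqrt(68 * 8.854e-12 * 1.381e-23 * 312 / (2 * 6.022e23 * (1.602e-19)^2 * 200.3))
kappa^-1 = 0.647 nm

0.647


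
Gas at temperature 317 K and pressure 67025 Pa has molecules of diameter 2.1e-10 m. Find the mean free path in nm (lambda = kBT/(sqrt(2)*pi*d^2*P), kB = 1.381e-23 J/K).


Mean free path: lambda = kB*T / (sqrt(2) * pi * d^2 * P)
lambda = 1.381e-23 * 317 / (sqrt(2) * pi * (2.1e-10)^2 * 67025)
lambda = 3.33359e-07 m
lambda = 333.36 nm

333.36


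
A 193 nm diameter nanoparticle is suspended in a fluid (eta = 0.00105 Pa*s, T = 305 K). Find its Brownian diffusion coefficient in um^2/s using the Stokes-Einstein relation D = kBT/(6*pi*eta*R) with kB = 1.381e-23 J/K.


Radius R = 193/2 = 96.5 nm = 9.65e-08 m
D = kB*T / (6*pi*eta*R)
D = 1.381e-23 * 305 / (6 * pi * 0.00105 * 9.65e-08)
D = 2.20534e-12 m^2/s = 2.205 um^2/s

2.205


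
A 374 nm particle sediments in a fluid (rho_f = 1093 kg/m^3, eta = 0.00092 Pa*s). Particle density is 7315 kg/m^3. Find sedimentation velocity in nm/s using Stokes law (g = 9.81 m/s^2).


Radius R = 374/2 nm = 1.87e-07 m
Density difference = 7315 - 1093 = 6222 kg/m^3
v = 2 * R^2 * (rho_p - rho_f) * g / (9 * eta)
v = 2 * (1.87e-07)^2 * 6222 * 9.81 / (9 * 0.00092)
v = 5.15563e-07 m/s = 515.5632 nm/s

515.5632


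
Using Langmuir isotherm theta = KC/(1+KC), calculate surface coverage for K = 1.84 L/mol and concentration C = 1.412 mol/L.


Langmuir isotherm: theta = K*C / (1 + K*C)
K*C = 1.84 * 1.412 = 2.59808
theta = 2.59808 / (1 + 2.59808) = 2.59808 / 3.59808
theta = 0.7221

0.7221


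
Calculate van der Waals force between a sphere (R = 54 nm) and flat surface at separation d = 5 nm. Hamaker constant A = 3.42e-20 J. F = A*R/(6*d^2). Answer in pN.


Convert to SI: R = 54 nm = 5.4e-08 m, d = 5 nm = 5e-09 m
F = A * R / (6 * d^2)
F = 3.42e-20 * 5.4e-08 / (6 * (5e-09)^2)
F = 1.2312e-11 N = 12.312 pN

12.312


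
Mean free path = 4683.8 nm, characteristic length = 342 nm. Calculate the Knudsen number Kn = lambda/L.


Knudsen number Kn = lambda / L
Kn = 4683.8 / 342
Kn = 13.6953

13.6953


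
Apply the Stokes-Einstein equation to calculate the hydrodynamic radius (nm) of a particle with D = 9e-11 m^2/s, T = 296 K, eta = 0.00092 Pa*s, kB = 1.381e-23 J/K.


Stokes-Einstein: R = kB*T / (6*pi*eta*D)
R = 1.381e-23 * 296 / (6 * pi * 0.00092 * 9e-11)
R = 2.61911e-09 m = 2.62 nm

2.62


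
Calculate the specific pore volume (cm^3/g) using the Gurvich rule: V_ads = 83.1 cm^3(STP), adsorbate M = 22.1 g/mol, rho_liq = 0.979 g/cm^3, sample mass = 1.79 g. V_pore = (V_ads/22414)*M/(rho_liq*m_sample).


Moles adsorbed n = V_ads / 22414 = 83.1 / 22414 = 3.707504e-03 mol
Liquid volume V_liq = n * M / rho_liq = 3.707504e-03 * 22.1 / 0.979 = 0.08369 cm^3
Specific pore volume V_pore = V_liq / m_sample = 0.08369 / 1.79
V_pore = 0.0468 cm^3/g

0.0468


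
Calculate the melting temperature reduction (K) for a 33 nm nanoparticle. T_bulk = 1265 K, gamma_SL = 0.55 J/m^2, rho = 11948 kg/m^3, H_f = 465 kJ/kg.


Radius R = 33/2 = 16.5 nm = 1.65e-08 m
Convert H_f = 465 kJ/kg = 465000 J/kg
dT = 2 * gamma_SL * T_bulk / (rho * H_f * R)
dT = 2 * 0.55 * 1265 / (11948 * 465000 * 1.65e-08)
dT = 15.2 K

15.2


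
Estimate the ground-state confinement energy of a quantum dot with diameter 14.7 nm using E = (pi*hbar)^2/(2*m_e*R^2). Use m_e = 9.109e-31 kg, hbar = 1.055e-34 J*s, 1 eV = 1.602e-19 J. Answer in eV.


Radius R = 14.7/2 = 7.35 nm = 7.35e-09 m
E = (pi * 1.055e-34)^2 / (2 * 9.109e-31 * (7.35e-09)^2)
E(J) = 1.11617e-21
E = E(J) / 1.602e-19 = 0.007 eV

0.007


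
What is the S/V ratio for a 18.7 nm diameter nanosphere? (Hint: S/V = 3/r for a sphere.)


Radius r = 18.7/2 = 9.35 nm
S/V = 3 / r = 3 / 9.35
S/V = 0.3209 nm^-1

0.3209


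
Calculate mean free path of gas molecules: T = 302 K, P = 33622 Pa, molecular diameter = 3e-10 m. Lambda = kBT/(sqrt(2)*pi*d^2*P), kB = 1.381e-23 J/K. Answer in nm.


Mean free path: lambda = kB*T / (sqrt(2) * pi * d^2 * P)
lambda = 1.381e-23 * 302 / (sqrt(2) * pi * (3e-10)^2 * 33622)
lambda = 3.1022e-07 m
lambda = 310.22 nm

310.22


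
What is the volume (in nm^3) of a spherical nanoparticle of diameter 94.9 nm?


Radius r = 94.9/2 = 47.45 nm
Volume V = (4/3) * pi * r^3
V = (4/3) * pi * (47.45)^3
V = 447504.35 nm^3

447504.35


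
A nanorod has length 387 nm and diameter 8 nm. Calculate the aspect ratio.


Aspect ratio AR = length / diameter
AR = 387 / 8
AR = 48.38

48.38


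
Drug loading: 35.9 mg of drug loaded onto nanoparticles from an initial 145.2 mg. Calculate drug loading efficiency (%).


Drug loading efficiency = (drug loaded / drug initial) * 100
DLE = 35.9 / 145.2 * 100
DLE = 0.2472 * 100
DLE = 24.72%

24.72


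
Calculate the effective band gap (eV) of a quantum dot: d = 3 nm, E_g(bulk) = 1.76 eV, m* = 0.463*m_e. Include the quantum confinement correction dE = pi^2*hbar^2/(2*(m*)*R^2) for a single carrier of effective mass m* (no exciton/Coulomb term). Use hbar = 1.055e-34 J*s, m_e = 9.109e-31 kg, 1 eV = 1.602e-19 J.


Radius R = 3/2 nm = 1.5e-09 m
Confinement energy dE = pi^2 * hbar^2 / (2 * m_eff * m_e * R^2)
dE = pi^2 * (1.055e-34)^2 / (2 * 0.463 * 9.109e-31 * (1.5e-09)^2) J, divided by 1.602e-19 J/eV
dE = 0.3613 eV
Total band gap = E_g(bulk) + dE = 1.76 + 0.3613 = 2.1213 eV

2.1213


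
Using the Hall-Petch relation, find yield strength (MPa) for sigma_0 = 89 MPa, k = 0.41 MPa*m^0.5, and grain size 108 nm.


d = 108 nm = 1.08e-07 m
sqrt(d) = 0.0003286335
Hall-Petch contribution = k / sqrt(d) = 0.41 / 0.0003286335 = 1247.6 MPa
sigma = sigma_0 + k/sqrt(d) = 89 + 1247.6 = 1336.6 MPa

1336.6


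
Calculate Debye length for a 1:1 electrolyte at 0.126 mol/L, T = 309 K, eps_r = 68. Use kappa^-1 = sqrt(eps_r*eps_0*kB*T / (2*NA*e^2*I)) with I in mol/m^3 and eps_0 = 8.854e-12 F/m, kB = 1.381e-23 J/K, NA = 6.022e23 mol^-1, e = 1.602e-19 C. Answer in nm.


Ionic strength I = 0.126 * 1^2 * 1000 = 126 mol/m^3
kappa^-1 = sqrt(68 * 8.854e-12 * 1.381e-23 * 309 / (2 * 6.022e23 * (1.602e-19)^2 * 126))
kappa^-1 = 0.812 nm

0.812


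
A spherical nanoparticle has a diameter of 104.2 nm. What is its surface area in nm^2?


Radius r = 104.2/2 = 52.1 nm
Surface area SA = 4 * pi * r^2
SA = 4 * pi * (52.1)^2
SA = 34110.28 nm^2

34110.28


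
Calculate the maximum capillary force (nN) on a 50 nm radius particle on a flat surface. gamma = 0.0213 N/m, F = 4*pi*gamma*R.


Convert radius: R = 50 nm = 5e-08 m
F = 4 * pi * gamma * R
F = 4 * pi * 0.0213 * 5e-08
F = 1.33832e-08 N = 13.3832 nN

13.3832


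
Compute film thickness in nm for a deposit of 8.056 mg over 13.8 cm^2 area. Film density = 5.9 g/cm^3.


Convert: m = 8.056 mg = 8.0560e-06 kg, A = 13.8 cm^2 = 1.3800e-03 m^2, rho = 5.9 g/cm^3 = 5900 kg/m^3
t = m / (A * rho)
t = 8.0560e-06 / (1.3800e-03 * 5900)
t = 9.8944e-07 m = 989.4 nm

989.4


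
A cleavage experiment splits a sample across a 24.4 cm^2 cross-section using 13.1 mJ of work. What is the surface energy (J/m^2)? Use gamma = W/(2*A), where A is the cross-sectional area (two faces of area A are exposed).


Convert: A = 24.4 cm^2 = 0.00244 m^2, W = 13.1 mJ = 0.0131 J
Cleaving exposes two faces of area A, so total new surface = 2*A and gamma = W / (2*A)
gamma = 0.0131 / (2 * 0.00244)
gamma = 2.684 J/m^2

2.684


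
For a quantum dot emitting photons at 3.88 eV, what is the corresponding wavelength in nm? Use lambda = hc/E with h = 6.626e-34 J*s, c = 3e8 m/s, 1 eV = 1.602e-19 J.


Convert energy: E = 3.88 eV = 3.88 * 1.602e-19 = 6.21576e-19 J
lambda = h*c / E = 6.626e-34 * 3e8 / 6.21576e-19
lambda = 3.198e-07 m = 319.8 nm

319.8


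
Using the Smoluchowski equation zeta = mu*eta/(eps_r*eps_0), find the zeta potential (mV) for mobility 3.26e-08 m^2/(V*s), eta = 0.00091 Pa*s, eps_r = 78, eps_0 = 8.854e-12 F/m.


Smoluchowski equation: zeta = mu * eta / (eps_r * eps_0)
zeta = 3.26e-08 * 0.00091 / (78 * 8.854e-12)
zeta = 0.042956 V = 42.96 mV

42.96


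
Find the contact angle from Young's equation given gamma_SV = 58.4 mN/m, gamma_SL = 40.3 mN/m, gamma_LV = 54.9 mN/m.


cos(theta) = (gamma_SV - gamma_SL) / gamma_LV
cos(theta) = (58.4 - 40.3) / 54.9
cos(theta) = 0.32969
theta = arccos(0.32969) = 70.75 degrees

70.75


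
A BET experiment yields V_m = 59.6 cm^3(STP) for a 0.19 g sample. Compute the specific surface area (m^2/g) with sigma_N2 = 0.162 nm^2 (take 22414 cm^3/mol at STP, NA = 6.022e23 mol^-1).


Number of moles in monolayer = V_m / 22414 = 59.6 / 22414 = 0.00265905
Number of molecules = moles * NA = 0.00265905 * 6.022e23
SA = molecules * sigma / mass
SA = (59.6 / 22414) * 6.022e23 * 0.162e-18 / 0.19
SA = 1365.3 m^2/g

1365.3


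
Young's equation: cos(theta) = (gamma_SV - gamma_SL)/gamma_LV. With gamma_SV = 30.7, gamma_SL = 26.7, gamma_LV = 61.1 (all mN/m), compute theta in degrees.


cos(theta) = (gamma_SV - gamma_SL) / gamma_LV
cos(theta) = (30.7 - 26.7) / 61.1
cos(theta) = 0.065466
theta = arccos(0.065466) = 86.25 degrees

86.25


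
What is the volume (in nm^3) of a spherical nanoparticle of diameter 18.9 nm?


Radius r = 18.9/2 = 9.45 nm
Volume V = (4/3) * pi * r^3
V = (4/3) * pi * (9.45)^3
V = 3534.96 nm^3

3534.96


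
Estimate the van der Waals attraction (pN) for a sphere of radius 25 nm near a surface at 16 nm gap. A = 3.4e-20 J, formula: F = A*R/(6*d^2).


Convert to SI: R = 25 nm = 2.5e-08 m, d = 16 nm = 1.6e-08 m
F = A * R / (6 * d^2)
F = 3.4e-20 * 2.5e-08 / (6 * (1.6e-08)^2)
F = 5.53385e-13 N = 0.553 pN

0.553


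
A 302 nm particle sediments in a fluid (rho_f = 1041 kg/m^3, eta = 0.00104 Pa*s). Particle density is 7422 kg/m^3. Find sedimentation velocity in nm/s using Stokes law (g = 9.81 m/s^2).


Radius R = 302/2 nm = 1.51e-07 m
Density difference = 7422 - 1041 = 6381 kg/m^3
v = 2 * R^2 * (rho_p - rho_f) * g / (9 * eta)
v = 2 * (1.51e-07)^2 * 6381 * 9.81 / (9 * 0.00104)
v = 3.04976e-07 m/s = 304.9761 nm/s

304.9761


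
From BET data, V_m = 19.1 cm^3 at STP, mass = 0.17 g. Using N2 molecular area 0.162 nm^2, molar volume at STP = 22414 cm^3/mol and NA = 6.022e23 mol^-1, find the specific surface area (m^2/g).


Number of moles in monolayer = V_m / 22414 = 19.1 / 22414 = 0.00085215
Number of molecules = moles * NA = 0.00085215 * 6.022e23
SA = molecules * sigma / mass
SA = (19.1 / 22414) * 6.022e23 * 0.162e-18 / 0.17
SA = 489.0 m^2/g

489.0


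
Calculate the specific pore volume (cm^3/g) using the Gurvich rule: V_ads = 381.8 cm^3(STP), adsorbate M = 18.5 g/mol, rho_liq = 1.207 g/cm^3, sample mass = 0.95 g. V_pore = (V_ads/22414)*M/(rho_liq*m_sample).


Moles adsorbed n = V_ads / 22414 = 381.8 / 22414 = 1.703400e-02 mol
Liquid volume V_liq = n * M / rho_liq = 1.703400e-02 * 18.5 / 1.207 = 0.26108 cm^3
Specific pore volume V_pore = V_liq / m_sample = 0.26108 / 0.95
V_pore = 0.2748 cm^3/g

0.2748


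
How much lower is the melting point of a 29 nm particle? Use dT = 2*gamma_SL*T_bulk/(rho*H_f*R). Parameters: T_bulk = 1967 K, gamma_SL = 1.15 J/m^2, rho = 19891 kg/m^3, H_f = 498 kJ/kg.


Radius R = 29/2 = 14.5 nm = 1.45e-08 m
Convert H_f = 498 kJ/kg = 498000 J/kg
dT = 2 * gamma_SL * T_bulk / (rho * H_f * R)
dT = 2 * 1.15 * 1967 / (19891 * 498000 * 1.45e-08)
dT = 31.5 K

31.5


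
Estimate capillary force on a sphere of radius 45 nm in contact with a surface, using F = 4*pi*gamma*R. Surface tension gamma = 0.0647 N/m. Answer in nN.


Convert radius: R = 45 nm = 4.5e-08 m
F = 4 * pi * gamma * R
F = 4 * pi * 0.0647 * 4.5e-08
F = 3.6587e-08 N = 36.587 nN

36.587


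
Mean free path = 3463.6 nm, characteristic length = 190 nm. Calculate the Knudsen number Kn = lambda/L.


Knudsen number Kn = lambda / L
Kn = 3463.6 / 190
Kn = 18.2295

18.2295


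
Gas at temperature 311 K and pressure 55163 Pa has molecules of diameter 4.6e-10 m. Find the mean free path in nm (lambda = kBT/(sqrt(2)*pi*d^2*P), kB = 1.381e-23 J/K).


Mean free path: lambda = kB*T / (sqrt(2) * pi * d^2 * P)
lambda = 1.381e-23 * 311 / (sqrt(2) * pi * (4.6e-10)^2 * 55163)
lambda = 8.28182e-08 m
lambda = 82.82 nm

82.82


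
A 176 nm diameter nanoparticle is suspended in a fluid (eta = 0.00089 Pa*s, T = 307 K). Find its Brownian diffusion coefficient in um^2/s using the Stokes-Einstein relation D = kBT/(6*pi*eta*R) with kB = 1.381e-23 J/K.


Radius R = 176/2 = 88 nm = 8.8e-08 m
D = kB*T / (6*pi*eta*R)
D = 1.381e-23 * 307 / (6 * pi * 0.00089 * 8.8e-08)
D = 2.87183e-12 m^2/s = 2.872 um^2/s

2.872


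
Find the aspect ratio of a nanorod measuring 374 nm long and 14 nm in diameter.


Aspect ratio AR = length / diameter
AR = 374 / 14
AR = 26.71

26.71


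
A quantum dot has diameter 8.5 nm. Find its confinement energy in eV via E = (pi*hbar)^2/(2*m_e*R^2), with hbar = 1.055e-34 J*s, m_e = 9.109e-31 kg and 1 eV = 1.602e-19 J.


Radius R = 8.5/2 = 4.25 nm = 4.25e-09 m
E = (pi * 1.055e-34)^2 / (2 * 9.109e-31 * (4.25e-09)^2)
E(J) = 3.33831e-21
E = E(J) / 1.602e-19 = 0.0208 eV

0.0208


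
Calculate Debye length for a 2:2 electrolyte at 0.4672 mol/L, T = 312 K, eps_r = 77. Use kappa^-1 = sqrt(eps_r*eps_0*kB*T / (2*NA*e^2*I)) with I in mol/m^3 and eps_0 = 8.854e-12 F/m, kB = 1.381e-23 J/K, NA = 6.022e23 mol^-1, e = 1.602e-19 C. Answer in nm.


Ionic strength I = 0.4672 * 2^2 * 1000 = 1868.8 mol/m^3
kappa^-1 = sqrt(77 * 8.854e-12 * 1.381e-23 * 312 / (2 * 6.022e23 * (1.602e-19)^2 * 1868.8))
kappa^-1 = 0.226 nm

0.226


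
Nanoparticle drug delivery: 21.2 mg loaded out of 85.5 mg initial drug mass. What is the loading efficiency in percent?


Drug loading efficiency = (drug loaded / drug initial) * 100
DLE = 21.2 / 85.5 * 100
DLE = 0.248 * 100
DLE = 24.8%

24.8


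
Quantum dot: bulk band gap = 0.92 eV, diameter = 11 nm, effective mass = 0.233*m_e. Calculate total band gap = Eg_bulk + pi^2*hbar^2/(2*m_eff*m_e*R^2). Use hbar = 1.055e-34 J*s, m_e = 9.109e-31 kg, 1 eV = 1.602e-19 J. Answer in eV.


Radius R = 11/2 nm = 5.5e-09 m
Confinement energy dE = pi^2 * hbar^2 / (2 * m_eff * m_e * R^2)
dE = pi^2 * (1.055e-34)^2 / (2 * 0.233 * 9.109e-31 * (5.5e-09)^2) J, divided by 1.602e-19 J/eV
dE = 0.0534 eV
Total band gap = E_g(bulk) + dE = 0.92 + 0.0534 = 0.9734 eV

0.9734


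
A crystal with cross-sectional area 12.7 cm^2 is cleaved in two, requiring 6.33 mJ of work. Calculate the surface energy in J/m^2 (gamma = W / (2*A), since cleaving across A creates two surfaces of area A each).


Convert: A = 12.7 cm^2 = 0.00127 m^2, W = 6.33 mJ = 0.00633 J
Cleaving exposes two faces of area A, so total new surface = 2*A and gamma = W / (2*A)
gamma = 0.00633 / (2 * 0.00127)
gamma = 2.492 J/m^2

2.492


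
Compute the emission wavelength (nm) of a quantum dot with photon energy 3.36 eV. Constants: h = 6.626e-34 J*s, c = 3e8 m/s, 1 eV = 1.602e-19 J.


Convert energy: E = 3.36 eV = 3.36 * 1.602e-19 = 5.38272e-19 J
lambda = h*c / E = 6.626e-34 * 3e8 / 5.38272e-19
lambda = 3.69293e-07 m = 369.3 nm

369.3


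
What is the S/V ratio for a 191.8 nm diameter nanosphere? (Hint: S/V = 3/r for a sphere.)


Radius r = 191.8/2 = 95.9 nm
S/V = 3 / r = 3 / 95.9
S/V = 0.0313 nm^-1

0.0313


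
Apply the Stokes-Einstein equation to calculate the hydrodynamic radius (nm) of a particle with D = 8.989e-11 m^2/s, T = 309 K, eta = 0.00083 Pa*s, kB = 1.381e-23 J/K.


Stokes-Einstein: R = kB*T / (6*pi*eta*D)
R = 1.381e-23 * 309 / (6 * pi * 0.00083 * 8.989e-11)
R = 3.03432e-09 m = 3.03 nm

3.03


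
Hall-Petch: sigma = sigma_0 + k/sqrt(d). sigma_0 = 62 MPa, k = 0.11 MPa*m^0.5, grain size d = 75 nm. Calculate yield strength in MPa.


d = 75 nm = 7.5e-08 m
sqrt(d) = 0.0002738613
Hall-Petch contribution = k / sqrt(d) = 0.11 / 0.0002738613 = 401.7 MPa
sigma = sigma_0 + k/sqrt(d) = 62 + 401.7 = 463.7 MPa

463.7


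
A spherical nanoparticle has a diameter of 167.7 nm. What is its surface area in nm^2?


Radius r = 167.7/2 = 83.85 nm
Surface area SA = 4 * pi * r^2
SA = 4 * pi * (83.85)^2
SA = 88351.92 nm^2

88351.92


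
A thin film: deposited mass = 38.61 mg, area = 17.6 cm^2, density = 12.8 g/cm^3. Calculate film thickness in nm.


Convert: m = 38.61 mg = 3.8610e-05 kg, A = 17.6 cm^2 = 1.7600e-03 m^2, rho = 12.8 g/cm^3 = 12800 kg/m^3
t = m / (A * rho)
t = 3.8610e-05 / (1.7600e-03 * 12800)
t = 1.7139e-06 m = 1713.9 nm

1713.9


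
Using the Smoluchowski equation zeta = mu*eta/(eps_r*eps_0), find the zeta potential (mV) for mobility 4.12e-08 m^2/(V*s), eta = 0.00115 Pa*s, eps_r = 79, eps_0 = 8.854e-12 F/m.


Smoluchowski equation: zeta = mu * eta / (eps_r * eps_0)
zeta = 4.12e-08 * 0.00115 / (79 * 8.854e-12)
zeta = 0.067737 V = 67.74 mV

67.74


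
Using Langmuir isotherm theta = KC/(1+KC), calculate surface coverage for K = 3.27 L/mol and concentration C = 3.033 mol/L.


Langmuir isotherm: theta = K*C / (1 + K*C)
K*C = 3.27 * 3.033 = 9.91791
theta = 9.91791 / (1 + 9.91791) = 9.91791 / 10.91791
theta = 0.9084

0.9084


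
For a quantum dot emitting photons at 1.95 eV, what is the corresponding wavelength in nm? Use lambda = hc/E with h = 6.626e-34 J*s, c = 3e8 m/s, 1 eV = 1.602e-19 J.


Convert energy: E = 1.95 eV = 1.95 * 1.602e-19 = 3.1239e-19 J
lambda = h*c / E = 6.626e-34 * 3e8 / 3.1239e-19
lambda = 6.3632e-07 m = 636.3 nm

636.3


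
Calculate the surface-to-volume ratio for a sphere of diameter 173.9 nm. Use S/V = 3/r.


Radius r = 173.9/2 = 86.95 nm
S/V = 3 / r = 3 / 86.95
S/V = 0.0345 nm^-1

0.0345


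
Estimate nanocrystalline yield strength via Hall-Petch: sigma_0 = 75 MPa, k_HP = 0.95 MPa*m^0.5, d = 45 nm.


d = 45 nm = 4.5e-08 m
sqrt(d) = 0.000212132
Hall-Petch contribution = k / sqrt(d) = 0.95 / 0.000212132 = 4478.3 MPa
sigma = sigma_0 + k/sqrt(d) = 75 + 4478.3 = 4553.3 MPa

4553.3


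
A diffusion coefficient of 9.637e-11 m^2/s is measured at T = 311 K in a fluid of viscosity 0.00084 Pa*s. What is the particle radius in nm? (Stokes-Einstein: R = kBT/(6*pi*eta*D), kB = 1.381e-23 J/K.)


Stokes-Einstein: R = kB*T / (6*pi*eta*D)
R = 1.381e-23 * 311 / (6 * pi * 0.00084 * 9.637e-11)
R = 2.8147e-09 m = 2.81 nm

2.81


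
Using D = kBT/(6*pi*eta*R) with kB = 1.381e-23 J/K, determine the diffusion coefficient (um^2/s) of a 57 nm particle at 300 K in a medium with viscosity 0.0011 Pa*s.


Radius R = 57/2 = 28.5 nm = 2.85e-08 m
D = kB*T / (6*pi*eta*R)
D = 1.381e-23 * 300 / (6 * pi * 0.0011 * 2.85e-08)
D = 7.01094e-12 m^2/s = 7.011 um^2/s

7.011


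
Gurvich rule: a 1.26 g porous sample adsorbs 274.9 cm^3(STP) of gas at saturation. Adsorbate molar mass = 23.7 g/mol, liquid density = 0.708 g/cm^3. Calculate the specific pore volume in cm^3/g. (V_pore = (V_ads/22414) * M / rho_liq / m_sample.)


Moles adsorbed n = V_ads / 22414 = 274.9 / 22414 = 1.226466e-02 mol
Liquid volume V_liq = n * M / rho_liq = 1.226466e-02 * 23.7 / 0.708 = 0.41055 cm^3
Specific pore volume V_pore = V_liq / m_sample = 0.41055 / 1.26
V_pore = 0.3258 cm^3/g

0.3258


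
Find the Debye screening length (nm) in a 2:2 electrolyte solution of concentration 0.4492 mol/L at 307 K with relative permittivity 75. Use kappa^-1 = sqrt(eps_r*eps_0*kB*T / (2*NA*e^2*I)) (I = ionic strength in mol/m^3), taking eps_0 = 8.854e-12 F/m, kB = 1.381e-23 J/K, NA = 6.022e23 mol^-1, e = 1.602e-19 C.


Ionic strength I = 0.4492 * 2^2 * 1000 = 1796.8 mol/m^3
kappa^-1 = sqrt(75 * 8.854e-12 * 1.381e-23 * 307 / (2 * 6.022e23 * (1.602e-19)^2 * 1796.8))
kappa^-1 = 0.225 nm

0.225


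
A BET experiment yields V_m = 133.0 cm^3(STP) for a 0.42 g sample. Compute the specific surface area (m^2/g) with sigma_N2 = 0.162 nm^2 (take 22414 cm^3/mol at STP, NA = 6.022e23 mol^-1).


Number of moles in monolayer = V_m / 22414 = 133.0 / 22414 = 0.00593379
Number of molecules = moles * NA = 0.00593379 * 6.022e23
SA = molecules * sigma / mass
SA = (133.0 / 22414) * 6.022e23 * 0.162e-18 / 0.42
SA = 1378.3 m^2/g

1378.3


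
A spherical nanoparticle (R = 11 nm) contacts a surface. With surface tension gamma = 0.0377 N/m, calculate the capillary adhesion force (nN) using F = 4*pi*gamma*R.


Convert radius: R = 11 nm = 1.1e-08 m
F = 4 * pi * gamma * R
F = 4 * pi * 0.0377 * 1.1e-08
F = 5.21127e-09 N = 5.2113 nN

5.2113
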